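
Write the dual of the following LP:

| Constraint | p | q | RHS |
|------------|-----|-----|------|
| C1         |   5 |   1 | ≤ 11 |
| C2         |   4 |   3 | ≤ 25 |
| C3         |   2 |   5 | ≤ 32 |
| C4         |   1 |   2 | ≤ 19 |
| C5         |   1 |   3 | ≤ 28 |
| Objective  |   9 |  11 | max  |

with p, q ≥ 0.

Primal max cᵀx s.t. Ax ≤ b, x ≥ 0  →  Dual min bᵀy s.t. Aᵀy ≥ c, y ≥ 0.

Minimize: z = 11y1 + 25y2 + 32y3 + 19y4 + 28y5

Subject to:
  5y1 + 4y2 + 2y3 + y4 + y5 ≥ 9
  y1 + 3y2 + 5y3 + 2y4 + 3y5 ≥ 11
  y1, y2, y3, y4, y5 ≥ 0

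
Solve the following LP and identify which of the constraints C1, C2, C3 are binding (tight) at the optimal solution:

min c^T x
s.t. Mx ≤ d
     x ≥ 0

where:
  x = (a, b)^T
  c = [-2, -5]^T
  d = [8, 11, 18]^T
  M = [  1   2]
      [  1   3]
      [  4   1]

At a = 2, b = 3, compute slack b - a·x for each constraint:
  C1: 8 − 8 = 0  (binding)
  C2: 11 − 11 = 0  (binding)
  C3: 18 − 11 = 7  (slack)

Optimal: a = 2, b = 3
Binding: C1, C2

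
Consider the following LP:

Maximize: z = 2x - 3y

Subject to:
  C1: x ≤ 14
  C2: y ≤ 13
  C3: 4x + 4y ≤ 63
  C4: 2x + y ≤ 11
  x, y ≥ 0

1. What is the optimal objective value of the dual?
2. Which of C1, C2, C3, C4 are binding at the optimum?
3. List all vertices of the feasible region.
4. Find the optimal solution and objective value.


1. 11
2. C4
3. (0, 0), (5.5, 0), (0, 11)
4. x = 5.5, y = 0, z = 11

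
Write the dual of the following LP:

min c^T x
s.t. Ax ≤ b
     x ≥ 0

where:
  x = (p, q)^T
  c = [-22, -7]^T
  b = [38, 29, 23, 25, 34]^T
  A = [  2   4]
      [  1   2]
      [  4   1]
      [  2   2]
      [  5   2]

Primal min cᵀx s.t. Ax ≤ b, x ≥ 0  →  Dual max −bᵀy s.t. Aᵀy ≥ −c, y ≥ 0.

Maximize: z = -38y1 - 29y2 - 23y3 - 25y4 - 34y5

Subject to:
  2y1 + y2 + 4y3 + 2y4 + 5y5 ≥ 22
  4y1 + 2y2 + y3 + 2y4 + 2y5 ≥ 7
  y1, y2, y3, y4, y5 ≥ 0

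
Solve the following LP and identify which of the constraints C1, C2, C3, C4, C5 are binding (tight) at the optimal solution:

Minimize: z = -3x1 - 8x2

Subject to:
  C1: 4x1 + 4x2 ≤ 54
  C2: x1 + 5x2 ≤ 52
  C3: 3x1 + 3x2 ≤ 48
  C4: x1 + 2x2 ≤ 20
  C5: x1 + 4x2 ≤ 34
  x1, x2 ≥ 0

At x1 = 6, x2 = 7, compute slack b - a·x for each constraint:
  C1: 54 − 52 = 2  (slack)
  C2: 52 − 41 = 11  (slack)
  C3: 48 − 39 = 9  (slack)
  C4: 20 − 20 = 0  (binding)
  C5: 34 − 34 = 0  (binding)

Optimal: x1 = 6, x2 = 7
Binding: C4, C5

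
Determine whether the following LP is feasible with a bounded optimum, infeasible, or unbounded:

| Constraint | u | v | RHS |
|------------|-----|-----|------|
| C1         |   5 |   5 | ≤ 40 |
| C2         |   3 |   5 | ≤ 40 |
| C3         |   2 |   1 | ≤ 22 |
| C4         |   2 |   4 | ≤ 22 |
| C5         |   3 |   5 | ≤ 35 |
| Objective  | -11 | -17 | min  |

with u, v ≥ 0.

Feasible with a bounded optimal solution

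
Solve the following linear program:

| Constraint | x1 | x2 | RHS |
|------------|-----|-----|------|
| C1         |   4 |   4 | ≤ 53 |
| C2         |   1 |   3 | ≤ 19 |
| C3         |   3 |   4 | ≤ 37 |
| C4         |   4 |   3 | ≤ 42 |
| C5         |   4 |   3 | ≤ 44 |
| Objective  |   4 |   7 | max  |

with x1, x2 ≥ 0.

Evaluate the objective at each vertex of the feasible region:
  z(0, 0) = 0
  z(10.5, 0) = 42
  z(8.143, 3.143) = 54.57
  z(7, 4) = 56  ←
  z(0, 6.333) = 44.33
The maximum is at x1 = 7, x2 = 4.

x1 = 7, x2 = 4, z = 56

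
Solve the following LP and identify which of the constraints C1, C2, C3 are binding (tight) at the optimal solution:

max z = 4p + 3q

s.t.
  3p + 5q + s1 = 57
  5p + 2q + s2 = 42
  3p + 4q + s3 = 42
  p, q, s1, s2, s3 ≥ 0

At p = 6, q = 6, compute slack b - a·x for each constraint:
  C1: 57 − 48 = 9  (slack)
  C2: 42 − 42 = 0  (binding)
  C3: 42 − 42 = 0  (binding)

Optimal: p = 6, q = 6
Binding: C2, C3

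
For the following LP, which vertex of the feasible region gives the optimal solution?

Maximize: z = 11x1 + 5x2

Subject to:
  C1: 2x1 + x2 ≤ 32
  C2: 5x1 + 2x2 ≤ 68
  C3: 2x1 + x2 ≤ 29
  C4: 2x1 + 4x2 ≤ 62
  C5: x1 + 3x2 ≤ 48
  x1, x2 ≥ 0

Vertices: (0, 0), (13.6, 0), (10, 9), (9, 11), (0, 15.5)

Evaluate the objective at each vertex of the feasible region:
  z(0, 0) = 0
  z(13.6, 0) = 149.6
  z(10, 9) = 155  ←
  z(9, 11) = 154
  z(0, 15.5) = 77.5
The maximum is at x1 = 10, x2 = 9.

(10, 9)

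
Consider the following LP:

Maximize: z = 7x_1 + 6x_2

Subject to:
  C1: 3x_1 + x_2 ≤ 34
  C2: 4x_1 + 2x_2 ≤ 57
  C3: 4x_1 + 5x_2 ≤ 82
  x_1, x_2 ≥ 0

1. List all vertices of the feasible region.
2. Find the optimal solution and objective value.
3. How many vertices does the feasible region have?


1. (0, 0), (11.33, 0), (8, 10), (0, 16.4)
2. x_1 = 8, x_2 = 10, z = 116
3. 4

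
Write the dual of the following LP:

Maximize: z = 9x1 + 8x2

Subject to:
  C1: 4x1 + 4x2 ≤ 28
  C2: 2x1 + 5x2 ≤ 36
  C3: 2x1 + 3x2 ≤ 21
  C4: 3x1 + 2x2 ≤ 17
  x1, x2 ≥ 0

Primal max cᵀx s.t. Ax ≤ b, x ≥ 0  →  Dual min bᵀy s.t. Aᵀy ≥ c, y ≥ 0.

Minimize: z = 28y1 + 36y2 + 21y3 + 17y4

Subject to:
  4y1 + 2y2 + 2y3 + 3y4 ≥ 9
  4y1 + 5y2 + 3y3 + 2y4 ≥ 8
  y1, y2, y3, y4 ≥ 0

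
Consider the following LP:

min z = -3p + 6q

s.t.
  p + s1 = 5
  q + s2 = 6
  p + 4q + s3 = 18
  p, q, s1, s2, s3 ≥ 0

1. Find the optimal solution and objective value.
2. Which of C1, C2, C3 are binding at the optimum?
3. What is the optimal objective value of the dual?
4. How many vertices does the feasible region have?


1. p = 5, q = 0, z = -15
2. C1
3. -15
4. 4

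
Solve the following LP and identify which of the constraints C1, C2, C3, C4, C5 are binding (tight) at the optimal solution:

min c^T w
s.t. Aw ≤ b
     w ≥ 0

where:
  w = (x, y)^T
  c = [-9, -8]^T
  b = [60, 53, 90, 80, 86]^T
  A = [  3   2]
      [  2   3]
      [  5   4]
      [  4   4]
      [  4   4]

At x = 10, y = 10, compute slack b - a·x for each constraint:
  C1: 60 − 50 = 10  (slack)
  C2: 53 − 50 = 3  (slack)
  C3: 90 − 90 = 0  (binding)
  C4: 80 − 80 = 0  (binding)
  C5: 86 − 80 = 6  (slack)

Optimal: x = 10, y = 10
Binding: C3, C4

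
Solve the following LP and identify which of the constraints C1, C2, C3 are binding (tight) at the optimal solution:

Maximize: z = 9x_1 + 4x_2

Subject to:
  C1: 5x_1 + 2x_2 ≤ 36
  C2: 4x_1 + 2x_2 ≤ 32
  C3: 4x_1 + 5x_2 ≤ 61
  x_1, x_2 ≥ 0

At x_1 = 4, x_2 = 8, compute slack b - a·x for each constraint:
  C1: 36 − 36 = 0  (binding)
  C2: 32 − 32 = 0  (binding)
  C3: 61 − 56 = 5  (slack)

Optimal: x_1 = 4, x_2 = 8
Binding: C1, C2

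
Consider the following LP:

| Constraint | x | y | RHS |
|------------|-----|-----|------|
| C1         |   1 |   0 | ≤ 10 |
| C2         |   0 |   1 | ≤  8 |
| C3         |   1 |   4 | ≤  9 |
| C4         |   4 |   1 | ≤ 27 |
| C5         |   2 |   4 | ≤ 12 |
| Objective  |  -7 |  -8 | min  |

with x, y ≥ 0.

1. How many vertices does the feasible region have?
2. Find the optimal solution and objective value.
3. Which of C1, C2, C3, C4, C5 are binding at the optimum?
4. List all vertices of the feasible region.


1. 4
2. x = 6, y = 0, z = -42
3. C5
4. (0, 0), (6, 0), (3, 1.5), (0, 2.25)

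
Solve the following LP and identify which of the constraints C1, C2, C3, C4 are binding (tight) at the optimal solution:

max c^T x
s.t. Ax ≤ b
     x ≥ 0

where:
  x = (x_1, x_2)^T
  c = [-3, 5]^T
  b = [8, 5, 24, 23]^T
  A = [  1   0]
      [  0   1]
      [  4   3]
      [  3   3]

At x_1 = 0, x_2 = 5, compute slack b - a·x for each constraint:
  C1: 8 − 0 = 8  (slack)
  C2: 5 − 5 = 0  (binding)
  C3: 24 − 15 = 9  (slack)
  C4: 23 − 15 = 8  (slack)

Optimal: x_1 = 0, x_2 = 5
Binding: C2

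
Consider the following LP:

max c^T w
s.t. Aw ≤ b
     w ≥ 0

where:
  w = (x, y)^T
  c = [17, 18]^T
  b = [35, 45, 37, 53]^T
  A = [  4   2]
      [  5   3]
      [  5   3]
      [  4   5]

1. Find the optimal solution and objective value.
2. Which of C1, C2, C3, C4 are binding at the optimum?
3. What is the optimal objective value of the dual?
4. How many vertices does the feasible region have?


1. x = 2, y = 9, z = 196
2. C3, C4
3. 196
4. 4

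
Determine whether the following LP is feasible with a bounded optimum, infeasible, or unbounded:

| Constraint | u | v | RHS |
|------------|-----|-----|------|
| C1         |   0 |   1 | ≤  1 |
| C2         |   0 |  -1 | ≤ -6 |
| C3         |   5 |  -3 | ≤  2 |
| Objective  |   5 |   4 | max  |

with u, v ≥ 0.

Infeasible (no feasible solution exists)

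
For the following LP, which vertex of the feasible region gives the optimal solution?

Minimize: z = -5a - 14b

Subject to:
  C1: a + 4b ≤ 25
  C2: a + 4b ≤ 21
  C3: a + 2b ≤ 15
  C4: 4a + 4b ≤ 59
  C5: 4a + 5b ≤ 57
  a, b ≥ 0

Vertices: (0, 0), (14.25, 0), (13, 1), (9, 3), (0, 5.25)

Evaluate the objective at each vertex of the feasible region:
  z(0, 0) = 0
  z(14.25, 0) = -71.25
  z(13, 1) = -79
  z(9, 3) = -87  ←
  z(0, 5.25) = -73.5
The minimum is at a = 9, b = 3.

(9, 3)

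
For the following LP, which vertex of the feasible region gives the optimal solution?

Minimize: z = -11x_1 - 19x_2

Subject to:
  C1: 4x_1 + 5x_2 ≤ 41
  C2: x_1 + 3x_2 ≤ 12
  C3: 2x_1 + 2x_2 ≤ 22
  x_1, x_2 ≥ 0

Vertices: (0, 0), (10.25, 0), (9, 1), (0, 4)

Evaluate the objective at each vertex of the feasible region:
  z(0, 0) = 0
  z(10.25, 0) = -112.8
  z(9, 1) = -118  ←
  z(0, 4) = -76
The minimum is at x_1 = 9, x_2 = 1.

(9, 1)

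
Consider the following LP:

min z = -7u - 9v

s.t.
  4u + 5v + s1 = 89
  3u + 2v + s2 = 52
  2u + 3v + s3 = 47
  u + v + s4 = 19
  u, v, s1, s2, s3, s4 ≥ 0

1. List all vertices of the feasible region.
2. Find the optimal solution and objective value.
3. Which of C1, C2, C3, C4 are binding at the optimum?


1. (0, 0), (17.33, 0), (14, 5), (10, 9), (0, 15.67)
2. u = 10, v = 9, z = -151
3. C3, C4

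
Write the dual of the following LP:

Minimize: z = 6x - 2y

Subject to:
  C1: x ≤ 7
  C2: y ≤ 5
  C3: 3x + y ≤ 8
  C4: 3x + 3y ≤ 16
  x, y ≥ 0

Primal min cᵀx s.t. Ax ≤ b, x ≥ 0  →  Dual max −bᵀy s.t. Aᵀy ≥ −c, y ≥ 0.

Maximize: z = -7y1 - 5y2 - 8y3 - 16y4

Subject to:
  y1 + 3y3 + 3y4 ≥ -6
  y2 + y3 + 3y4 ≥ 2
  y1, y2, y3, y4 ≥ 0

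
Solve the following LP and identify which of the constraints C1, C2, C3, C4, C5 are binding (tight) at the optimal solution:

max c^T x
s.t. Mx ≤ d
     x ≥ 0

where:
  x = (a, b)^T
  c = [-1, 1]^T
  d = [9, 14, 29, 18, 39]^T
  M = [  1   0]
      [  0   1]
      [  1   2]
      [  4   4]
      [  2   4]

At a = 0, b = 4.5, compute slack b - a·x for each constraint:
  C1: 9 − 0 = 9  (slack)
  C2: 14 − 4.5 = 9.5  (slack)
  C3: 29 − 9 = 20  (slack)
  C4: 18 − 18 = 0  (binding)
  C5: 39 − 18 = 21  (slack)

Optimal: a = 0, b = 4.5
Binding: C4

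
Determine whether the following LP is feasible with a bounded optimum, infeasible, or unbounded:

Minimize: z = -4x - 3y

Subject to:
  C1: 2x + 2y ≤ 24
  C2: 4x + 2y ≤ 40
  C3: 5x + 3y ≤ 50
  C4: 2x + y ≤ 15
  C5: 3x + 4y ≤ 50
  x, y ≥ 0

Feasible with a bounded optimal solution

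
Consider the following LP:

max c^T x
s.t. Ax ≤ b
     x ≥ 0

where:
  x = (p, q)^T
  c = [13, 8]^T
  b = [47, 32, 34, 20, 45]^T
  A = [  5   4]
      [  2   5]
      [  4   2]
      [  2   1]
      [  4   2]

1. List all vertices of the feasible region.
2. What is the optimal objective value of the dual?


1. (0, 0), (8.5, 0), (7, 3), (6.294, 3.882), (0, 6.4)
2. 115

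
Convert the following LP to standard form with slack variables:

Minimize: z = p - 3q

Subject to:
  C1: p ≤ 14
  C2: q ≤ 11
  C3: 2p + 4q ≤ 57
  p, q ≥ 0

min z = p - 3q

s.t.
  p + s1 = 14
  q + s2 = 11
  2p + 4q + s3 = 57
  p, q, s1, s2, s3 ≥ 0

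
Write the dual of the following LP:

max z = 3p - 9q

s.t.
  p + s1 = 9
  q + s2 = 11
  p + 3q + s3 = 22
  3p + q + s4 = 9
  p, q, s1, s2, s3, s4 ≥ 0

Primal max cᵀx s.t. Ax ≤ b, x ≥ 0  →  Dual min bᵀy s.t. Aᵀy ≥ c, y ≥ 0.

Minimize: z = 9y1 + 11y2 + 22y3 + 9y4

Subject to:
  y1 + y3 + 3y4 ≥ 3
  y2 + 3y3 + y4 ≥ -9
  y1, y2, y3, y4 ≥ 0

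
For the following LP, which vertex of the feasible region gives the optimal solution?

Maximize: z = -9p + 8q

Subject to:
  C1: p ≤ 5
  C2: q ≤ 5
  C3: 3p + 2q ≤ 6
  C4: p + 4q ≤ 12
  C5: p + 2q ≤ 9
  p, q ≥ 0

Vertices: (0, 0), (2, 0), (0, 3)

Evaluate the objective at each vertex of the feasible region:
  z(0, 0) = 0
  z(2, 0) = -18
  z(0, 3) = 24  ←
The maximum is at p = 0, q = 3.

(0, 3)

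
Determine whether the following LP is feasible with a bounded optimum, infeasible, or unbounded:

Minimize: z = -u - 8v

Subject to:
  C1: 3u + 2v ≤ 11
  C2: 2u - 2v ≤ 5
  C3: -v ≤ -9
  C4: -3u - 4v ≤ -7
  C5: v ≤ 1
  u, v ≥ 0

Infeasible (no feasible solution exists)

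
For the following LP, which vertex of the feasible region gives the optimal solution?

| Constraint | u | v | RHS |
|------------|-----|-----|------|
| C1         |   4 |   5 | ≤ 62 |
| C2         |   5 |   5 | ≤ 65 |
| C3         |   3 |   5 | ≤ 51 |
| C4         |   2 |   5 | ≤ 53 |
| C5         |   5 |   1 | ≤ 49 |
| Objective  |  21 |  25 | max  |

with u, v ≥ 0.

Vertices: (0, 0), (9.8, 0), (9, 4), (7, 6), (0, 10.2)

Evaluate the objective at each vertex of the feasible region:
  z(0, 0) = 0
  z(9.8, 0) = 205.8
  z(9, 4) = 289
  z(7, 6) = 297  ←
  z(0, 10.2) = 255
The maximum is at u = 7, v = 6.

(7, 6)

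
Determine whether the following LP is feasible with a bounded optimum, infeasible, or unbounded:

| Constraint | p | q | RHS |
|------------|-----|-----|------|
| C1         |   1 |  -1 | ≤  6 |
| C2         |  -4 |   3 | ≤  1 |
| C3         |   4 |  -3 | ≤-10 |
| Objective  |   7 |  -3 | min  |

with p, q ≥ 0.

Infeasible (no feasible solution exists)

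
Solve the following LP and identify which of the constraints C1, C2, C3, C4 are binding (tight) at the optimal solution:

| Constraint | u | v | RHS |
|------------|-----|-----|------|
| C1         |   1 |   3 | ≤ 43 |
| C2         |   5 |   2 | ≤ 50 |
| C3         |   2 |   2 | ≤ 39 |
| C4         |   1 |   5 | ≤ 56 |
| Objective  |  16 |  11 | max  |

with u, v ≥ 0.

At u = 6, v = 10, compute slack b - a·x for each constraint:
  C1: 43 − 36 = 7  (slack)
  C2: 50 − 50 = 0  (binding)
  C3: 39 − 32 = 7  (slack)
  C4: 56 − 56 = 0  (binding)

Optimal: u = 6, v = 10
Binding: C2, C4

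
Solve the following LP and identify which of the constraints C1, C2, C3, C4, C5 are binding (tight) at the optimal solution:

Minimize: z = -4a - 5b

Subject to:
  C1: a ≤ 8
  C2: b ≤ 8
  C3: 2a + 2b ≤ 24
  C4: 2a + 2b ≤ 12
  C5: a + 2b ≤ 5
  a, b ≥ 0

At a = 5, b = 0, compute slack b - a·x for each constraint:
  C1: 8 − 5 = 3  (slack)
  C2: 8 − 0 = 8  (slack)
  C3: 24 − 10 = 14  (slack)
  C4: 12 − 10 = 2  (slack)
  C5: 5 − 5 = 0  (binding)

Optimal: a = 5, b = 0
Binding: C5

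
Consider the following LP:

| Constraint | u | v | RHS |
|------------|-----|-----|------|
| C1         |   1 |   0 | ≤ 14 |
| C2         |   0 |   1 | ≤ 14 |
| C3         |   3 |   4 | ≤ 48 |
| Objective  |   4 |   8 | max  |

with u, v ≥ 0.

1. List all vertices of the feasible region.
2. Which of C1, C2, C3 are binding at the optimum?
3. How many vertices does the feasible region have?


1. (0, 0), (14, 0), (14, 1.5), (0, 12)
2. C3
3. 4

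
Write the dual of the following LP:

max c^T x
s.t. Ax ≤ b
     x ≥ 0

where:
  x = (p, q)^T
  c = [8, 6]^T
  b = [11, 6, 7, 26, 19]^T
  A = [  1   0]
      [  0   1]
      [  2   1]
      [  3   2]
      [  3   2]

Primal max cᵀx s.t. Ax ≤ b, x ≥ 0  →  Dual min bᵀy s.t. Aᵀy ≥ c, y ≥ 0.

Minimize: z = 11y1 + 6y2 + 7y3 + 26y4 + 19y5

Subject to:
  y1 + 2y3 + 3y4 + 3y5 ≥ 8
  y2 + y3 + 2y4 + 2y5 ≥ 6
  y1, y2, y3, y4, y5 ≥ 0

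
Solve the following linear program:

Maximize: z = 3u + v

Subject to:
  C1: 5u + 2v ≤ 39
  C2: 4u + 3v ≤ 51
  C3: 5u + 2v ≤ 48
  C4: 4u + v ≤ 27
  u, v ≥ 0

Evaluate the objective at each vertex of the feasible region:
  z(0, 0) = 0
  z(6.75, 0) = 20.25
  z(5, 7) = 22  ←
  z(2.143, 14.14) = 20.57
  z(0, 17) = 17
The maximum is at u = 5, v = 7.

u = 5, v = 7, z = 22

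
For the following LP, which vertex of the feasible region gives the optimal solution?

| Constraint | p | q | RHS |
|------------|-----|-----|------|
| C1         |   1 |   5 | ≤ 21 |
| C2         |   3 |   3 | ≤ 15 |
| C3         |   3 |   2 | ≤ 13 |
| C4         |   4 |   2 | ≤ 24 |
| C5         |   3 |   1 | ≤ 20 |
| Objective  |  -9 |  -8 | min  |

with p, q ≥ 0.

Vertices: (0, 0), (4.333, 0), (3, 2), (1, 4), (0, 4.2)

Evaluate the objective at each vertex of the feasible region:
  z(0, 0) = 0
  z(4.333, 0) = -39
  z(3, 2) = -43  ←
  z(1, 4) = -41
  z(0, 4.2) = -33.6
The minimum is at p = 3, q = 2.

(3, 2)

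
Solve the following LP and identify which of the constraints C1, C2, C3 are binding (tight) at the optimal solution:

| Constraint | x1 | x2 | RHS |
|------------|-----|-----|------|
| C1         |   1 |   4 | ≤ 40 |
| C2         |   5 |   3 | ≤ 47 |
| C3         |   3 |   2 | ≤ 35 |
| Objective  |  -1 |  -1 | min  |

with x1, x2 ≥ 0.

At x1 = 4, x2 = 9, compute slack b - a·x for each constraint:
  C1: 40 − 40 = 0  (binding)
  C2: 47 − 47 = 0  (binding)
  C3: 35 − 30 = 5  (slack)

Optimal: x1 = 4, x2 = 9
Binding: C1, C2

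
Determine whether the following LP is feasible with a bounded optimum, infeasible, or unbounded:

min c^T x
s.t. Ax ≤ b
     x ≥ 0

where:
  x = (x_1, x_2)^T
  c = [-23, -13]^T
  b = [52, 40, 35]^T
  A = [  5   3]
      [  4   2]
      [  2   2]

Feasible with a bounded optimal solution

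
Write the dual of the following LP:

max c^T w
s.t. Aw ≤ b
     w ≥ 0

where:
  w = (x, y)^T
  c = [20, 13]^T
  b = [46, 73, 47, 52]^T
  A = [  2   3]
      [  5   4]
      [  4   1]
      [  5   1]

Primal max cᵀx s.t. Ax ≤ b, x ≥ 0  →  Dual min bᵀy s.t. Aᵀy ≥ c, y ≥ 0.

Minimize: z = 46y1 + 73y2 + 47y3 + 52y4

Subject to:
  2y1 + 5y2 + 4y3 + 5y4 ≥ 20
  3y1 + 4y2 + y3 + y4 ≥ 13
  y1, y2, y3, y4 ≥ 0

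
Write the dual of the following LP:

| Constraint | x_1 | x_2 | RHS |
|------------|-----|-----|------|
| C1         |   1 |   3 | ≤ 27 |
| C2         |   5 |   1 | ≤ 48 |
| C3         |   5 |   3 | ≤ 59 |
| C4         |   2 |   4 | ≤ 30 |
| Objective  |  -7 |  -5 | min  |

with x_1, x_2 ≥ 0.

Primal min cᵀx s.t. Ax ≤ b, x ≥ 0  →  Dual max −bᵀy s.t. Aᵀy ≥ −c, y ≥ 0.

Maximize: z = -27y1 - 48y2 - 59y3 - 30y4

Subject to:
  y1 + 5y2 + 5y3 + 2y4 ≥ 7
  3y1 + y2 + 3y3 + 4y4 ≥ 5
  y1, y2, y3, y4 ≥ 0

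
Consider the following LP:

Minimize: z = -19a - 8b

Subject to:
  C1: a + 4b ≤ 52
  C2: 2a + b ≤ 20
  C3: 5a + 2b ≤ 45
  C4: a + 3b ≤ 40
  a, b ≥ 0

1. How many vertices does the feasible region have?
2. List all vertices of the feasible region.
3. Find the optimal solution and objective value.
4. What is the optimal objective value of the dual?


1. 5
2. (0, 0), (9, 0), (5, 10), (4, 12), (0, 13)
3. a = 5, b = 10, z = -175
4. -175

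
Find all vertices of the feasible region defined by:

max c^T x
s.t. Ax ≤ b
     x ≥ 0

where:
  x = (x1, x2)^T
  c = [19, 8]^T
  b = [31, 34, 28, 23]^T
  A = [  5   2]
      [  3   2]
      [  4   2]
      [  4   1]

(0, 0), (5.75, 0), (5, 3), (3, 8), (0, 14)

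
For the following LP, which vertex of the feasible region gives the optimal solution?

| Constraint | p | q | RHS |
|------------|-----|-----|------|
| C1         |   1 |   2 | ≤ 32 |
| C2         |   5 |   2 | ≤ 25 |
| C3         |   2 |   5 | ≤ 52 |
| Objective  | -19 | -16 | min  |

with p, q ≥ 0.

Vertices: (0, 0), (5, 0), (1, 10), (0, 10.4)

Evaluate the objective at each vertex of the feasible region:
  z(0, 0) = 0
  z(5, 0) = -95
  z(1, 10) = -179  ←
  z(0, 10.4) = -166.4
The minimum is at p = 1, q = 10.

(1, 10)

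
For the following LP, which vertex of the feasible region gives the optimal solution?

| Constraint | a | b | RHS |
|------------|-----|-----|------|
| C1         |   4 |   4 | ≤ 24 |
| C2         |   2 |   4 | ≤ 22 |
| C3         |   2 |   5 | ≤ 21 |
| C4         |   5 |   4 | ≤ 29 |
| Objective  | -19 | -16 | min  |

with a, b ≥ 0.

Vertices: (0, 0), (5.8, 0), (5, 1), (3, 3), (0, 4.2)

Evaluate the objective at each vertex of the feasible region:
  z(0, 0) = 0
  z(5.8, 0) = -110.2
  z(5, 1) = -111  ←
  z(3, 3) = -105
  z(0, 4.2) = -67.2
The minimum is at a = 5, b = 1.

(5, 1)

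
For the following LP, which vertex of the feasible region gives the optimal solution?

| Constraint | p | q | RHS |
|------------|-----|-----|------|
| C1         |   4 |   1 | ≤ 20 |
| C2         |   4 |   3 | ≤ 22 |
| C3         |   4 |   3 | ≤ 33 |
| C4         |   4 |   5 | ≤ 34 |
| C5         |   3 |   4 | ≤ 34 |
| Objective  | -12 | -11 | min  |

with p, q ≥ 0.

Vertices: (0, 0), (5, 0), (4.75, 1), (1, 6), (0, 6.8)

Evaluate the objective at each vertex of the feasible region:
  z(0, 0) = 0
  z(5, 0) = -60
  z(4.75, 1) = -68
  z(1, 6) = -78  ←
  z(0, 6.8) = -74.8
The minimum is at p = 1, q = 6.

(1, 6)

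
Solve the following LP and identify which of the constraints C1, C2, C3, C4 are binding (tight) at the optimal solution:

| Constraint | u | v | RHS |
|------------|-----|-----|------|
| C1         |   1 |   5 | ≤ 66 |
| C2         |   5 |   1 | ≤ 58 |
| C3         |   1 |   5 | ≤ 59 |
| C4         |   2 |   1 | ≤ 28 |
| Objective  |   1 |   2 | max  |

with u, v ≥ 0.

At u = 9, v = 10, compute slack b - a·x for each constraint:
  C1: 66 − 59 = 7  (slack)
  C2: 58 − 55 = 3  (slack)
  C3: 59 − 59 = 0  (binding)
  C4: 28 − 28 = 0  (binding)

Optimal: u = 9, v = 10
Binding: C3, C4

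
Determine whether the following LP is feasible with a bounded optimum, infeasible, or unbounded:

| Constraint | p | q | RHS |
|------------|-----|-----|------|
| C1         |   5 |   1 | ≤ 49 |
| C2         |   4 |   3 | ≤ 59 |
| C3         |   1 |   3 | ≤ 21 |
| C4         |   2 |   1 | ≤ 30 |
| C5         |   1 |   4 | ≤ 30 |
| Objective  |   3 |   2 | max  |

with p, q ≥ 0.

Feasible with a bounded optimal solution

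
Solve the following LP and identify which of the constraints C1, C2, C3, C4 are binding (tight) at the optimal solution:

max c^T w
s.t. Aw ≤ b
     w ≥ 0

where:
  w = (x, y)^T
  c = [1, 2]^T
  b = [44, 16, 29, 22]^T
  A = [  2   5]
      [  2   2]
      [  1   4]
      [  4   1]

At x = 1, y = 7, compute slack b - a·x for each constraint:
  C1: 44 − 37 = 7  (slack)
  C2: 16 − 16 = 0  (binding)
  C3: 29 − 29 = 0  (binding)
  C4: 22 − 11 = 11  (slack)

Optimal: x = 1, y = 7
Binding: C2, C3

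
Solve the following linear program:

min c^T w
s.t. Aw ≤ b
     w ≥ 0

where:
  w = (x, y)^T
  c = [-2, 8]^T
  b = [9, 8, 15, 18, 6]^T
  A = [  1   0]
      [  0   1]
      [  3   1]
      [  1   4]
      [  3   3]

Evaluate the objective at each vertex of the feasible region:
  z(0, 0) = 0
  z(2, 0) = -4  ←
  z(0, 2) = 16
The minimum is at x = 2, y = 0.

x = 2, y = 0, z = -4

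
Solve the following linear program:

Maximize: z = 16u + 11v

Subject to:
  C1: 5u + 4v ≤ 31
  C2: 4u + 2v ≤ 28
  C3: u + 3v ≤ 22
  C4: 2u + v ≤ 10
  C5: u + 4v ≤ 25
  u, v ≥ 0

Evaluate the objective at each vertex of the feasible region:
  z(0, 0) = 0
  z(5, 0) = 80
  z(3, 4) = 92  ←
  z(1.5, 5.875) = 88.62
  z(0, 6.25) = 68.75
The maximum is at u = 3, v = 4.

u = 3, v = 4, z = 92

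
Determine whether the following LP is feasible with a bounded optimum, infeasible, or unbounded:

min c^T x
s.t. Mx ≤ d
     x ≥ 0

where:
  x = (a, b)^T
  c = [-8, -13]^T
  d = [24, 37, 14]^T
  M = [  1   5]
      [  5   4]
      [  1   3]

Feasible with a bounded optimal solution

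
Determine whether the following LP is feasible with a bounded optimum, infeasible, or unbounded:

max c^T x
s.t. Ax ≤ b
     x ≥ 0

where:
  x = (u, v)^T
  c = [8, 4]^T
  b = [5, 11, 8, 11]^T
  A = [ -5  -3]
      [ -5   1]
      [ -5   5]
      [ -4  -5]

Unbounded (objective can increase without bound)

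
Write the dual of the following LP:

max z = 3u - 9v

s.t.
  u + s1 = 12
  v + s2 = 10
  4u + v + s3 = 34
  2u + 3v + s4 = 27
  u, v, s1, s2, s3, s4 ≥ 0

Primal max cᵀx s.t. Ax ≤ b, x ≥ 0  →  Dual min bᵀy s.t. Aᵀy ≥ c, y ≥ 0.

Minimize: z = 12y1 + 10y2 + 34y3 + 27y4

Subject to:
  y1 + 4y3 + 2y4 ≥ 3
  y2 + y3 + 3y4 ≥ -9
  y1, y2, y3, y4 ≥ 0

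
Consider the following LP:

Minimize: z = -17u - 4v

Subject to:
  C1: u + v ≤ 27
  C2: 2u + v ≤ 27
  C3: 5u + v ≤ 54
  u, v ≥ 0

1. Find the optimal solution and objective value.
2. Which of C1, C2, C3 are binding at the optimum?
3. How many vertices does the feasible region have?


1. u = 9, v = 9, z = -189
2. C2, C3
3. 4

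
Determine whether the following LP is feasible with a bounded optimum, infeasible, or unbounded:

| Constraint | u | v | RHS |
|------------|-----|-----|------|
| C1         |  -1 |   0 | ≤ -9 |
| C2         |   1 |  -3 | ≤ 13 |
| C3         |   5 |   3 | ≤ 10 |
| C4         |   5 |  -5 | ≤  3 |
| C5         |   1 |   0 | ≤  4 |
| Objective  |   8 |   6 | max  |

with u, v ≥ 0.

Infeasible (no feasible solution exists)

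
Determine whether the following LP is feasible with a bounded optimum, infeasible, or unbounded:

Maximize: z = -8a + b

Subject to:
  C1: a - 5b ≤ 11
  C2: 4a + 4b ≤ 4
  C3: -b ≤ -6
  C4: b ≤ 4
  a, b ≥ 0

Infeasible (no feasible solution exists)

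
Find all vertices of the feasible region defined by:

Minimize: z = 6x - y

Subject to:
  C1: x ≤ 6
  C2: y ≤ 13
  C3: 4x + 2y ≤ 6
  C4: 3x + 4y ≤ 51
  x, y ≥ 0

(0, 0), (1.5, 0), (0, 3)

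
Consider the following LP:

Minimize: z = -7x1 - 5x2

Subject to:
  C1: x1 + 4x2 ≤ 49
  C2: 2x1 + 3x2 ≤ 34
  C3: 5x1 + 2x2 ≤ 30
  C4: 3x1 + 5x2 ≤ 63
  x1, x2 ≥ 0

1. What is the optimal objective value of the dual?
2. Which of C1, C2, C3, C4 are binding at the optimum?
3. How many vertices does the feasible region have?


1. -64
2. C2, C3
3. 4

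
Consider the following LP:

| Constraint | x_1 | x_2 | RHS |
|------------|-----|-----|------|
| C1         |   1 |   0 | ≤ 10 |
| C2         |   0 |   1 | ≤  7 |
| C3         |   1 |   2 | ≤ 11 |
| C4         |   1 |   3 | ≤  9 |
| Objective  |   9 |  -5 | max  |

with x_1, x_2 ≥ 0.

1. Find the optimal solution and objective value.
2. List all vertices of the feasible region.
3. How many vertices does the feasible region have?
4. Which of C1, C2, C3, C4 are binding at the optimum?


1. x_1 = 9, x_2 = 0, z = 81
2. (0, 0), (9, 0), (0, 3)
3. 3
4. C4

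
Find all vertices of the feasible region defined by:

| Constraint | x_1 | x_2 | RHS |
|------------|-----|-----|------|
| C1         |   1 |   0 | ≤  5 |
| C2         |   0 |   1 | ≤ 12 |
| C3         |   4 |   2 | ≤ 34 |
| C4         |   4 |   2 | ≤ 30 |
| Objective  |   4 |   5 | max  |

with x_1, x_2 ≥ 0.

(0, 0), (5, 0), (5, 5), (1.5, 12), (0, 12)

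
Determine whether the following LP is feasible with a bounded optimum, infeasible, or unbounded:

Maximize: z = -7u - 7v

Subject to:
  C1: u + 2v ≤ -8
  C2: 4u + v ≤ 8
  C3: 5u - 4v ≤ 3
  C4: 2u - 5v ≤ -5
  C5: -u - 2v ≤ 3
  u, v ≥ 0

Infeasible (no feasible solution exists)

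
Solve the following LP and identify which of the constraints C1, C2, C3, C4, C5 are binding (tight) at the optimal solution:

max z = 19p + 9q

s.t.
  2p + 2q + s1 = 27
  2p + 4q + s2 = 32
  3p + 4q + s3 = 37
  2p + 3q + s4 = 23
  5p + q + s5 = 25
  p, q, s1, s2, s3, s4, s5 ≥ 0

At p = 4, q = 5, compute slack b - a·x for each constraint:
  C1: 27 − 18 = 9  (slack)
  C2: 32 − 28 = 4  (slack)
  C3: 37 − 32 = 5  (slack)
  C4: 23 − 23 = 0  (binding)
  C5: 25 − 25 = 0  (binding)

Optimal: p = 4, q = 5
Binding: C4, C5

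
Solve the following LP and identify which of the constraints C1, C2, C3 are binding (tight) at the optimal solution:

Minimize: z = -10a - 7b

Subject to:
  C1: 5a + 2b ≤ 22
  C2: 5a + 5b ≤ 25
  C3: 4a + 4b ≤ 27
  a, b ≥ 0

At a = 4, b = 1, compute slack b - a·x for each constraint:
  C1: 22 − 22 = 0  (binding)
  C2: 25 − 25 = 0  (binding)
  C3: 27 − 20 = 7  (slack)

Optimal: a = 4, b = 1
Binding: C1, C2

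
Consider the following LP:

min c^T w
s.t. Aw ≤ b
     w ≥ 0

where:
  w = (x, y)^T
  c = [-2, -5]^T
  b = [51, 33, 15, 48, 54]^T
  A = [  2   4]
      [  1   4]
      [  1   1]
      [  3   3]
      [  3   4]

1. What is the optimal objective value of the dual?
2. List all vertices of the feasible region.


1. -48
2. (0, 0), (15, 0), (9, 6), (0, 8.25)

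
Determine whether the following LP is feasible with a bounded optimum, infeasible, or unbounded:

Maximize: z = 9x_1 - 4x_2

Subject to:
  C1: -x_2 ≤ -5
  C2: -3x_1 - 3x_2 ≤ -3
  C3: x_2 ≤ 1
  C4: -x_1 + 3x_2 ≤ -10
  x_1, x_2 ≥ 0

Infeasible (no feasible solution exists)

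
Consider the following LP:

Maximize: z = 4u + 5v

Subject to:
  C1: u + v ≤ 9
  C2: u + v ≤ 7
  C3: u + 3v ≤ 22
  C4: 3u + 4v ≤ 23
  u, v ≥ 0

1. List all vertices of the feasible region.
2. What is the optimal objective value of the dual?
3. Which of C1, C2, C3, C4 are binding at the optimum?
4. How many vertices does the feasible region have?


1. (0, 0), (7, 0), (5, 2), (0, 5.75)
2. 30
3. C2, C4
4. 4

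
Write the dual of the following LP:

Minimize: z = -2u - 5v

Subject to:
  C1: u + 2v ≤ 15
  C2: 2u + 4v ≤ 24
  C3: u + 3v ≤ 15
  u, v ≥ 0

Primal min cᵀx s.t. Ax ≤ b, x ≥ 0  →  Dual max −bᵀy s.t. Aᵀy ≥ −c, y ≥ 0.

Maximize: z = -15y1 - 24y2 - 15y3

Subject to:
  y1 + 2y2 + y3 ≥ 2
  2y1 + 4y2 + 3y3 ≥ 5
  y1, y2, y3 ≥ 0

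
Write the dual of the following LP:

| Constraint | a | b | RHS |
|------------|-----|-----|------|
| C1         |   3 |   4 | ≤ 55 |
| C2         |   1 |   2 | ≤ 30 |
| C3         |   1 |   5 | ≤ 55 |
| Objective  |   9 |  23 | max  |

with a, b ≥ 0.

Primal max cᵀx s.t. Ax ≤ b, x ≥ 0  →  Dual min bᵀy s.t. Aᵀy ≥ c, y ≥ 0.

Minimize: z = 55y1 + 30y2 + 55y3

Subject to:
  3y1 + y2 + y3 ≥ 9
  4y1 + 2y2 + 5y3 ≥ 23
  y1, y2, y3 ≥ 0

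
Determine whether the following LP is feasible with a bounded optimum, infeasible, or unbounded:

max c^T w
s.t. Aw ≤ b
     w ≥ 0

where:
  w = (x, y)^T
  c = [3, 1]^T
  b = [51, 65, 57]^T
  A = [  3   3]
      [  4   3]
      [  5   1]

Feasible with a bounded optimal solution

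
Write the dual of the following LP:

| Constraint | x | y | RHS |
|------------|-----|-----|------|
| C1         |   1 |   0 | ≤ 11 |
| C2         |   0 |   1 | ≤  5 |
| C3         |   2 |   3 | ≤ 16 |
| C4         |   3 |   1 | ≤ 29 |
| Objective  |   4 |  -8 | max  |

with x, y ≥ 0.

Primal max cᵀx s.t. Ax ≤ b, x ≥ 0  →  Dual min bᵀy s.t. Aᵀy ≥ c, y ≥ 0.

Minimize: z = 11y1 + 5y2 + 16y3 + 29y4

Subject to:
  y1 + 2y3 + 3y4 ≥ 4
  y2 + 3y3 + y4 ≥ -8
  y1, y2, y3, y4 ≥ 0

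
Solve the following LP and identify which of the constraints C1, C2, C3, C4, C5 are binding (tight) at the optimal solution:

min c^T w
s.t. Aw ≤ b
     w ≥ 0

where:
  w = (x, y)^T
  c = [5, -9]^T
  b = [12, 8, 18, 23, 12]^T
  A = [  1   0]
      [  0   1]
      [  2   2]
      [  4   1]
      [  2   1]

At x = 0, y = 8, compute slack b - a·x for each constraint:
  C1: 12 − 0 = 12  (slack)
  C2: 8 − 8 = 0  (binding)
  C3: 18 − 16 = 2  (slack)
  C4: 23 − 8 = 15  (slack)
  C5: 12 − 8 = 4  (slack)

Optimal: x = 0, y = 8
Binding: C2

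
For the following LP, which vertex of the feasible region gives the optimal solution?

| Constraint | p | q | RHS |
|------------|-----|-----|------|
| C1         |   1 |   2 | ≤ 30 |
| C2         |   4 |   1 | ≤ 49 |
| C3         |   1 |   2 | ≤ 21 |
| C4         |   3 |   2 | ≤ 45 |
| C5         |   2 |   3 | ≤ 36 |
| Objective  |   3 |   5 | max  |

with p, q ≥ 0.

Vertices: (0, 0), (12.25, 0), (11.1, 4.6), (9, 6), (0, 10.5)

Evaluate the objective at each vertex of the feasible region:
  z(0, 0) = 0
  z(12.25, 0) = 36.75
  z(11.1, 4.6) = 56.3
  z(9, 6) = 57  ←
  z(0, 10.5) = 52.5
The maximum is at p = 9, q = 6.

(9, 6)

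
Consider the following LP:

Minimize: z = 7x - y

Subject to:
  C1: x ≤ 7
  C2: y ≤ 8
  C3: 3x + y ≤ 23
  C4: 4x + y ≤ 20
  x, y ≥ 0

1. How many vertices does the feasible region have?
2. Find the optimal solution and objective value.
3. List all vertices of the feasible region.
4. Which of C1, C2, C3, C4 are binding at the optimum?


1. 4
2. x = 0, y = 8, z = -8
3. (0, 0), (5, 0), (3, 8), (0, 8)
4. C2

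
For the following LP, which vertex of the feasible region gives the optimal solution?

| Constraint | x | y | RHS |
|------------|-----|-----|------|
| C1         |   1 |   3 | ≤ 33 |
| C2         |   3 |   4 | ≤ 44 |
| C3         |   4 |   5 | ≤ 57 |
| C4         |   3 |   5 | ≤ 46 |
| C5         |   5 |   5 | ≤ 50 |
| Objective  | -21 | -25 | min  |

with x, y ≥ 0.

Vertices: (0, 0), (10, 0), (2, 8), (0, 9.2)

Evaluate the objective at each vertex of the feasible region:
  z(0, 0) = 0
  z(10, 0) = -210
  z(2, 8) = -242  ←
  z(0, 9.2) = -230
The minimum is at x = 2, y = 8.

(2, 8)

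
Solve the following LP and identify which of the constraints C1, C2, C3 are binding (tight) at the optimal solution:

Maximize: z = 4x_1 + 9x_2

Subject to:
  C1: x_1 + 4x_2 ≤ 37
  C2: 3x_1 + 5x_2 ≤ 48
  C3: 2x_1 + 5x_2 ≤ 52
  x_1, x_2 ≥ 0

At x_1 = 1, x_2 = 9, compute slack b - a·x for each constraint:
  C1: 37 − 37 = 0  (binding)
  C2: 48 − 48 = 0  (binding)
  C3: 52 − 47 = 5  (slack)

Optimal: x_1 = 1, x_2 = 9
Binding: C1, C2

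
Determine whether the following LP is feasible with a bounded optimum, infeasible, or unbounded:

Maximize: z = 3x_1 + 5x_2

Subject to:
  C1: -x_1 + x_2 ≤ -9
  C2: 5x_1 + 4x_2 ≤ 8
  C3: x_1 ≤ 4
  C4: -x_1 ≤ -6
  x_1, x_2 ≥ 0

Infeasible (no feasible solution exists)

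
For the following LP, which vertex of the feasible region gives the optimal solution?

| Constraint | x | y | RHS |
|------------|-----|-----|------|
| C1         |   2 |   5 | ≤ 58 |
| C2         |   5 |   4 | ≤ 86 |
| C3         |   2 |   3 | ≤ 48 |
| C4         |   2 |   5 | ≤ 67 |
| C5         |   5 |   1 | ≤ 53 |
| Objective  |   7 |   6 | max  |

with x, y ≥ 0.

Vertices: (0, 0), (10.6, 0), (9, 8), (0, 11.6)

Evaluate the objective at each vertex of the feasible region:
  z(0, 0) = 0
  z(10.6, 0) = 74.2
  z(9, 8) = 111  ←
  z(0, 11.6) = 69.6
The maximum is at x = 9, y = 8.

(9, 8)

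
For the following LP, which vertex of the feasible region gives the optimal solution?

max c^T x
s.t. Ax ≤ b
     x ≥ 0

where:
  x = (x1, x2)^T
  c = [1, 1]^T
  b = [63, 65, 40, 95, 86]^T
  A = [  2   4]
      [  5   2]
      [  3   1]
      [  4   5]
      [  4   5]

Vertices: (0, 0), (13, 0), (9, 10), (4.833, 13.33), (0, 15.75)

Evaluate the objective at each vertex of the feasible region:
  z(0, 0) = 0
  z(13, 0) = 13
  z(9, 10) = 19  ←
  z(4.833, 13.33) = 18.17
  z(0, 15.75) = 15.75
The maximum is at x1 = 9, x2 = 10.

(9, 10)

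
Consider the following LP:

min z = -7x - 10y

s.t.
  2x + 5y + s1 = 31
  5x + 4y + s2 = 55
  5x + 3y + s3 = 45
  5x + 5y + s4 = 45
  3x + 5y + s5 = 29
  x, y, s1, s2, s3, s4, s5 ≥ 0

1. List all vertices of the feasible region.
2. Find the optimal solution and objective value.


1. (0, 0), (9, 0), (8, 1), (0, 5.8)
2. x = 8, y = 1, z = -66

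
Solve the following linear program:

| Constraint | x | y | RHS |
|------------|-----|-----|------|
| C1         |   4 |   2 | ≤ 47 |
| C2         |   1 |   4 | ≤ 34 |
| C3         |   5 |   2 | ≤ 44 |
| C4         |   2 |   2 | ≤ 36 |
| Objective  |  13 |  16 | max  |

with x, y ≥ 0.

Evaluate the objective at each vertex of the feasible region:
  z(0, 0) = 0
  z(8.8, 0) = 114.4
  z(6, 7) = 190  ←
  z(0, 8.5) = 136
The maximum is at x = 6, y = 7.

x = 6, y = 7, z = 190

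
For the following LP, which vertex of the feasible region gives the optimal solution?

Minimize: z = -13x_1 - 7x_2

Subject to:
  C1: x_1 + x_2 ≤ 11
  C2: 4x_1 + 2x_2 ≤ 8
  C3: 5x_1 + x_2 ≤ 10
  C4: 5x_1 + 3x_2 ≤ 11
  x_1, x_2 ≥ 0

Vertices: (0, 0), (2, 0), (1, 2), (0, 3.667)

Evaluate the objective at each vertex of the feasible region:
  z(0, 0) = 0
  z(2, 0) = -26
  z(1, 2) = -27  ←
  z(0, 3.667) = -25.67
The minimum is at x_1 = 1, x_2 = 2.

(1, 2)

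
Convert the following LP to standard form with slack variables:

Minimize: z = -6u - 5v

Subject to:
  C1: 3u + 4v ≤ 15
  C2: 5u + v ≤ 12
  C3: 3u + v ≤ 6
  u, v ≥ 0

min z = -6u - 5v

s.t.
  3u + 4v + s1 = 15
  5u + v + s2 = 12
  3u + v + s3 = 6
  u, v, s1, s2, s3 ≥ 0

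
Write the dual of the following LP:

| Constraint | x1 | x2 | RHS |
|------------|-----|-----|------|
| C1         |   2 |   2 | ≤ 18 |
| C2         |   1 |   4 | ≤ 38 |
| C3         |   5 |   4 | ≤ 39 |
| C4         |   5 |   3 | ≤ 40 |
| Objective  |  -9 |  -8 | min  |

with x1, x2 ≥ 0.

Primal min cᵀx s.t. Ax ≤ b, x ≥ 0  →  Dual max −bᵀy s.t. Aᵀy ≥ −c, y ≥ 0.

Maximize: z = -18y1 - 38y2 - 39y3 - 40y4

Subject to:
  2y1 + y2 + 5y3 + 5y4 ≥ 9
  2y1 + 4y2 + 4y3 + 3y4 ≥ 8
  y1, y2, y3, y4 ≥ 0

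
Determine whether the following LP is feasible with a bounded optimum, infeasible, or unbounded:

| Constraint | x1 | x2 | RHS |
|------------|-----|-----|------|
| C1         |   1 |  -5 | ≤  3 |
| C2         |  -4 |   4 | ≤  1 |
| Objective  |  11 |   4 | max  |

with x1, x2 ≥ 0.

Unbounded (objective can increase without bound)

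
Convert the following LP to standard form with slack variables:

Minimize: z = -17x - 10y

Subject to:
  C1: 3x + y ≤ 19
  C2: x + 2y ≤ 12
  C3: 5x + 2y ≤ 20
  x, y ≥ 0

min z = -17x - 10y

s.t.
  3x + y + s1 = 19
  x + 2y + s2 = 12
  5x + 2y + s3 = 20
  x, y, s1, s2, s3 ≥ 0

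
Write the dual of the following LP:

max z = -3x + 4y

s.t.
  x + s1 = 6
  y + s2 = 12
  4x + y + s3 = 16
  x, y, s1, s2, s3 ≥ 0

Primal max cᵀx s.t. Ax ≤ b, x ≥ 0  →  Dual min bᵀy s.t. Aᵀy ≥ c, y ≥ 0.

Minimize: z = 6y1 + 12y2 + 16y3

Subject to:
  y1 + 4y3 ≥ -3
  y2 + y3 ≥ 4
  y1, y2, y3 ≥ 0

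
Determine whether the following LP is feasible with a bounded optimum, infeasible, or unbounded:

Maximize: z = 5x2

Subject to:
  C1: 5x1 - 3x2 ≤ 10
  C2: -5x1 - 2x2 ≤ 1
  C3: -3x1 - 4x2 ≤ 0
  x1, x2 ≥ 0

Unbounded (objective can increase without bound)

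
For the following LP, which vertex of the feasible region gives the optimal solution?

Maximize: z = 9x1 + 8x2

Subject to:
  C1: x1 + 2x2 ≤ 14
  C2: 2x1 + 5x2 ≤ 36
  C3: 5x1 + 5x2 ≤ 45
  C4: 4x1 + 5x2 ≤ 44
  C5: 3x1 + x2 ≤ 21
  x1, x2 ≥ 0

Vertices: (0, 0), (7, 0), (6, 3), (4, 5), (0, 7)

Evaluate the objective at each vertex of the feasible region:
  z(0, 0) = 0
  z(7, 0) = 63
  z(6, 3) = 78  ←
  z(4, 5) = 76
  z(0, 7) = 56
The maximum is at x1 = 6, x2 = 3.

(6, 3)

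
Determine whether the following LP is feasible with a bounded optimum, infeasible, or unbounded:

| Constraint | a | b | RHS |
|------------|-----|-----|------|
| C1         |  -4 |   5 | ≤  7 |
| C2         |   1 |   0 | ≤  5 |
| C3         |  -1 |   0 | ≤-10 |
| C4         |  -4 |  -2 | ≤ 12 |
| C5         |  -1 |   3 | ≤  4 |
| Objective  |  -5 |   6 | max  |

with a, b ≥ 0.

Infeasible (no feasible solution exists)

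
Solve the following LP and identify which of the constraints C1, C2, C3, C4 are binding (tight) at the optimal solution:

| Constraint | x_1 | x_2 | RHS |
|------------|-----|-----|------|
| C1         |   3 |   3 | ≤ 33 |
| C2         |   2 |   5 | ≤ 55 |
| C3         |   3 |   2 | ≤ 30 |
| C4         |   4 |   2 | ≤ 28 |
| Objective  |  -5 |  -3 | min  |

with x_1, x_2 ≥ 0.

At x_1 = 3, x_2 = 8, compute slack b - a·x for each constraint:
  C1: 33 − 33 = 0  (binding)
  C2: 55 − 46 = 9  (slack)
  C3: 30 − 25 = 5  (slack)
  C4: 28 − 28 = 0  (binding)

Optimal: x_1 = 3, x_2 = 8
Binding: C1, C4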